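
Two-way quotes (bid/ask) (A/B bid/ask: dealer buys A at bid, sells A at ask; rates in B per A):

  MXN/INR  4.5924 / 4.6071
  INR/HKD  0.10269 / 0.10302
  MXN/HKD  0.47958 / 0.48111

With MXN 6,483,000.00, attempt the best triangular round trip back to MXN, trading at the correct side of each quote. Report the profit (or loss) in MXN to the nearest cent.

Net profit: MXN 67,702.86

Best loop MXN → HKD → INR → MXN:
MXN 6,483,000.00 × 0.47958 (sell MXN at bid) = HKD 3,109,117.14
HKD 3,109,117.14 ÷ 0.10302 (buy INR at ask) = INR 30,179,743.16
INR 30,179,743.16 ÷ 4.6071 (buy MXN at ask) = MXN 6,550,702.86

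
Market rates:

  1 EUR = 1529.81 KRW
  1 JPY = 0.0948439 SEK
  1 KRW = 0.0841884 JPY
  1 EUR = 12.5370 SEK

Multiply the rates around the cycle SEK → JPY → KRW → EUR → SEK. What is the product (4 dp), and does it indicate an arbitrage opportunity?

1.0263 (arbitrage exists)

Around SEK → JPY → KRW → EUR → SEK: 1 ÷ 0.0948439 ÷ 0.0841884 ÷ 1529.81 × 12.5370 = 1.026348
Product > 1; profitable direction is SEK → JPY → KRW → EUR → SEK.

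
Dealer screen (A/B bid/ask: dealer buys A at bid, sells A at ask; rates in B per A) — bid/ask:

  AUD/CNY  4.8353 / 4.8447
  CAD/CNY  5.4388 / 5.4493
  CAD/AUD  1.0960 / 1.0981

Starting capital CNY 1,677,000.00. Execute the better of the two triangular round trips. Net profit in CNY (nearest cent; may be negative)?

Best loop CNY → AUD → CAD → CNY:
CNY 1,677,000.00 ÷ 4.8447 (buy AUD at ask) = AUD 346,151.46
AUD 346,151.46 ÷ 1.0981 (buy CAD at ask) = CAD 315,227.63
CAD 315,227.63 × 5.4388 (sell CAD at bid) = CNY 1,714,460.05

Net profit: CNY 37,460.05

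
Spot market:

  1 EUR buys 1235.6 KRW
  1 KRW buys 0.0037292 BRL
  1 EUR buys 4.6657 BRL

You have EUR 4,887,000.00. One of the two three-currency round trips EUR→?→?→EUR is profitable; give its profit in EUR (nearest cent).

Profitable loop is EUR → BRL → KRW → EUR:
EUR 4,887,000.00 × 4.6657 = BRL 22,801,275.90
BRL 22,801,275.90 ÷ 0.0037292 = KRW 6,114,253,969
KRW 6,114,253,969 ÷ 1235.6 = EUR 4,948,408.84
Profit = EUR 4,948,408.84 − EUR 4,887,000.00

Profit: EUR 61,408.84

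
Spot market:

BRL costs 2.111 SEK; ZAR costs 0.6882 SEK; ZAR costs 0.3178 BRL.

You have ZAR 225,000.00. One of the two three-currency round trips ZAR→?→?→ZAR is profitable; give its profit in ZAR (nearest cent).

Profit: ZAR 5,810.23

Profitable loop is ZAR → SEK → BRL → ZAR:
ZAR 225,000.00 × 0.6882 = SEK 154,845.00
SEK 154,845.00 ÷ 2.111 = BRL 73,351.49
BRL 73,351.49 ÷ 0.3178 = ZAR 230,810.23
Profit = ZAR 230,810.23 − ZAR 225,000.00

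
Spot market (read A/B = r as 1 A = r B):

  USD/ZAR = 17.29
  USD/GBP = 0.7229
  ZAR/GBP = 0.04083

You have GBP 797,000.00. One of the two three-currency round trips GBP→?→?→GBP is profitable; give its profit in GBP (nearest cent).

Profitable loop is GBP → ZAR → USD → GBP:
GBP 797,000.00 ÷ 0.04083 = ZAR 19,519,960.81
ZAR 19,519,960.81 ÷ 17.29 = USD 1,128,974.02
USD 1,128,974.02 × 0.7229 = GBP 816,135.32
Profit = GBP 816,135.32 − GBP 797,000.00

Profit: GBP 19,135.32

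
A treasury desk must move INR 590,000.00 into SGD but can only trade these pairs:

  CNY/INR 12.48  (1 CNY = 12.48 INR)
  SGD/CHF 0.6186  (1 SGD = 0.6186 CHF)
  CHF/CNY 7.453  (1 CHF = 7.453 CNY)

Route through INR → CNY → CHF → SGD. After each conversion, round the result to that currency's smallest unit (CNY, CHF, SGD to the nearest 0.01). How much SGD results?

SGD 10,254.07

INR 590,000.00 ÷ 12.48 = CNY 47,275.64
CNY 47,275.64 ÷ 7.453 = CHF 6,343.17
CHF 6,343.17 ÷ 0.6186 = SGD 10,254.07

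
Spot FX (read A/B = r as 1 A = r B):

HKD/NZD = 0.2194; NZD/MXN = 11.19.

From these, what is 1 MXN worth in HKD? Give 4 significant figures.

MXN/HKD = 0.4073

1 MXN ÷ 11.19 = 0.0893655 NZD
0.0893655 NZD ÷ 0.2194 = 0.407318 HKD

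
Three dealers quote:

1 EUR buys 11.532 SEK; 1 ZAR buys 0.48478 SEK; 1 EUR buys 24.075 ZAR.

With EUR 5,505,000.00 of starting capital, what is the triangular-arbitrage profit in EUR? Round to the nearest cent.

Profit: EUR 66,391.53

Profitable loop is EUR → ZAR → SEK → EUR:
EUR 5,505,000.00 × 24.075 = ZAR 132,532,875.00
ZAR 132,532,875.00 × 0.48478 = SEK 64,249,287.14
SEK 64,249,287.14 ÷ 11.532 = EUR 5,571,391.53
Profit = EUR 5,571,391.53 − EUR 5,505,000.00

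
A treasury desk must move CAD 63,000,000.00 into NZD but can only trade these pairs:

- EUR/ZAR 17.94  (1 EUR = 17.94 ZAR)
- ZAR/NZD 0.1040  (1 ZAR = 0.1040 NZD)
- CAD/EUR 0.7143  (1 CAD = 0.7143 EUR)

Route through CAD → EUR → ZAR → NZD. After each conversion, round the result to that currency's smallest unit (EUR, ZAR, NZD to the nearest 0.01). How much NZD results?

NZD 83,960,879.18

CAD 63,000,000.00 × 0.7143 = EUR 45,000,900.00
EUR 45,000,900.00 × 17.94 = ZAR 807,316,146.00
ZAR 807,316,146.00 × 0.1040 = NZD 83,960,879.18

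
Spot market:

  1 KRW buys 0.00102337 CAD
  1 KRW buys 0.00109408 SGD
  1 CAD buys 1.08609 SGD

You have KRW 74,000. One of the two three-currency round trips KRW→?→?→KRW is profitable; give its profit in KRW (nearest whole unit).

Profit: KRW 1,176

Profitable loop is KRW → CAD → SGD → KRW:
KRW 74,000 × 0.00102337 = CAD 75.73
CAD 75.73 × 1.08609 = SGD 82.25
SGD 82.25 ÷ 0.00109408 = KRW 75,176
Profit = KRW 75,176 − KRW 74,000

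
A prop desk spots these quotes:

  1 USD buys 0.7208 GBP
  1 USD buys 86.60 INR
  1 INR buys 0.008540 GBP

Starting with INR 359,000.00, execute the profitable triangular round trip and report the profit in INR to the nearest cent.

Profit: INR 9,345.55

Profitable loop is INR → GBP → USD → INR:
INR 359,000.00 × 0.008540 = GBP 3,065.86
GBP 3,065.86 ÷ 0.7208 = USD 4,253.41
USD 4,253.41 × 86.60 = INR 368,345.55
Profit = INR 368,345.55 − INR 359,000.00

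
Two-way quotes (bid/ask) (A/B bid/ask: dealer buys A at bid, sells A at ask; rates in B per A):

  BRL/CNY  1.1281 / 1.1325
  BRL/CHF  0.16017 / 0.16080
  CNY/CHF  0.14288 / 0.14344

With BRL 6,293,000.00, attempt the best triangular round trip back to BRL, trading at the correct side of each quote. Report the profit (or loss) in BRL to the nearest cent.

Net profit: BRL 14,986.11

Best loop BRL → CNY → CHF → BRL:
BRL 6,293,000.00 × 1.1281 (sell BRL at bid) = CNY 7,099,133.30
CNY 7,099,133.30 × 0.14288 (sell CNY at bid) = CHF 1,014,324.17
CHF 1,014,324.17 ÷ 0.16080 (buy BRL at ask) = BRL 6,307,986.11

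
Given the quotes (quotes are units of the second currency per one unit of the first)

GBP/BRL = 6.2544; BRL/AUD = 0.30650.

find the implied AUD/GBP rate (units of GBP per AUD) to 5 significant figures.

AUD/GBP = 0.52166

1 AUD ÷ 0.30650 = 3.26264 BRL
3.26264 BRL ÷ 6.2544 = 0.521656 GBP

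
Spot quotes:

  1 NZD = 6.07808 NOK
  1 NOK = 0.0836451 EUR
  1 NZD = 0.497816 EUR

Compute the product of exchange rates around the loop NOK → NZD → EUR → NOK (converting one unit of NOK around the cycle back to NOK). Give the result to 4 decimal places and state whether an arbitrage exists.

Around NOK → NZD → EUR → NOK: 1 ÷ 6.07808 × 0.497816 ÷ 0.0836451 = 0.979179
Product < 1; profitable direction is NOK → EUR → NZD → NOK.

0.9792 (arbitrage exists)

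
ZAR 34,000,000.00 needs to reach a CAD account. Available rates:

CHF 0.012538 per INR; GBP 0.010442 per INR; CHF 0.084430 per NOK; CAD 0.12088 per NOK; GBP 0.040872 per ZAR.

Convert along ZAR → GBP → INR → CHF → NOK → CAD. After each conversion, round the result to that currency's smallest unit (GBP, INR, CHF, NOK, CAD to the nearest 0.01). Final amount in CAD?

ZAR 34,000,000.00 × 0.040872 = GBP 1,389,648.00
GBP 1,389,648.00 ÷ 0.010442 = INR 133,082,551.24
INR 133,082,551.24 × 0.012538 = CHF 1,668,589.03
CHF 1,668,589.03 ÷ 0.084430 = NOK 19,762,987.45
NOK 19,762,987.45 × 0.12088 = CAD 2,388,949.92

CAD 2,388,949.92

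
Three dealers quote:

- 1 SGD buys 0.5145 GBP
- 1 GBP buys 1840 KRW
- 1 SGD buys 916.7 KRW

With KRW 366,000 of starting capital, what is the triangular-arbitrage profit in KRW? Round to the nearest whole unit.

Profitable loop is KRW → SGD → GBP → KRW:
KRW 366,000 ÷ 916.7 = SGD 399.26
SGD 399.26 × 0.5145 = GBP 205.42
GBP 205.42 × 1840 = KRW 377,970
Profit = KRW 377,970 − KRW 366,000

Profit: KRW 11,970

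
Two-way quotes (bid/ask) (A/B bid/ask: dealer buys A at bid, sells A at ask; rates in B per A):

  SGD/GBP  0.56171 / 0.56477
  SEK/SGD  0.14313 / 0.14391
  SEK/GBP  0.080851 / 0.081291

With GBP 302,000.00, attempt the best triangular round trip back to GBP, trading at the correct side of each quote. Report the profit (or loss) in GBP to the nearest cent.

Net result: GBP -1,579.37 (no profitable arbitrage after spreads)

Best loop GBP → SGD → SEK → GBP:
GBP 302,000.00 ÷ 0.56477 (buy SGD at ask) = SGD 534,730.95
SGD 534,730.95 ÷ 0.14391 (buy SEK at ask) = SEK 3,715,731.72
SEK 3,715,731.72 × 0.080851 (sell SEK at bid) = GBP 300,420.63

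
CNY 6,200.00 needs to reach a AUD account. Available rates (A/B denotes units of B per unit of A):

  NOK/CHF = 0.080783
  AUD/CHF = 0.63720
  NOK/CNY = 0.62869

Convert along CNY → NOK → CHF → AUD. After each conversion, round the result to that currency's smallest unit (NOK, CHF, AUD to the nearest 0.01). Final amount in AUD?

AUD 1,250.25

CNY 6,200.00 ÷ 0.62869 = NOK 9,861.78
NOK 9,861.78 × 0.080783 = CHF 796.66
CHF 796.66 ÷ 0.63720 = AUD 1,250.25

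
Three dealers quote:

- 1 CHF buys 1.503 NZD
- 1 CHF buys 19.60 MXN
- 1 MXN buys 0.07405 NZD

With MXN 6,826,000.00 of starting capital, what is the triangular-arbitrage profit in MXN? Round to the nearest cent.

Profitable loop is MXN → CHF → NZD → MXN:
MXN 6,826,000.00 ÷ 19.60 = CHF 348,265.31
CHF 348,265.31 × 1.503 = NZD 523,442.76
NZD 523,442.76 ÷ 0.07405 = MXN 7,068,774.55
Profit = MXN 7,068,774.55 − MXN 6,826,000.00

Profit: MXN 242,774.55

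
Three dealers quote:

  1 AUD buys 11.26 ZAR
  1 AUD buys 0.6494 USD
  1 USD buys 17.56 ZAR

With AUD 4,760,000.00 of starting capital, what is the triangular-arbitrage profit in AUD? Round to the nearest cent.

Profitable loop is AUD → USD → ZAR → AUD:
AUD 4,760,000.00 × 0.6494 = USD 3,091,144.00
USD 3,091,144.00 × 17.56 = ZAR 54,280,488.64
ZAR 54,280,488.64 ÷ 11.26 = AUD 4,820,647.30
Profit = AUD 4,820,647.30 − AUD 4,760,000.00

Profit: AUD 60,647.30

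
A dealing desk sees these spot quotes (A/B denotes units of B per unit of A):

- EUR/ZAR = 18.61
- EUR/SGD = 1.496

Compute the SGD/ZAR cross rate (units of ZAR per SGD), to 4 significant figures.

SGD/ZAR = 12.44

1 SGD ÷ 1.496 = 0.668449 EUR
0.668449 EUR × 18.61 = 12.4398 ZAR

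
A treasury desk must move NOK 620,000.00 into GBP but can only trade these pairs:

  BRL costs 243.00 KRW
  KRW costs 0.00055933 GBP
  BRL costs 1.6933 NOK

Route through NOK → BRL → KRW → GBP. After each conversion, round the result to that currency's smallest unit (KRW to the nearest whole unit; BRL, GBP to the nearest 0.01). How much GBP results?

NOK 620,000.00 ÷ 1.6933 = BRL 366,148.94
BRL 366,148.94 × 243.00 = KRW 88,974,192
KRW 88,974,192 × 0.00055933 = GBP 49,765.93

GBP 49,765.93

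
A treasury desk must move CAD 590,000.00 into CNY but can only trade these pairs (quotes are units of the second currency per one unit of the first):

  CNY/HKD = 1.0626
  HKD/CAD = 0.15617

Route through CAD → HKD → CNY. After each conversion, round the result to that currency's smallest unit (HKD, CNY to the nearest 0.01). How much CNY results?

CNY 3,555,368.25

CAD 590,000.00 ÷ 0.15617 = HKD 3,777,934.30
HKD 3,777,934.30 ÷ 1.0626 = CNY 3,555,368.25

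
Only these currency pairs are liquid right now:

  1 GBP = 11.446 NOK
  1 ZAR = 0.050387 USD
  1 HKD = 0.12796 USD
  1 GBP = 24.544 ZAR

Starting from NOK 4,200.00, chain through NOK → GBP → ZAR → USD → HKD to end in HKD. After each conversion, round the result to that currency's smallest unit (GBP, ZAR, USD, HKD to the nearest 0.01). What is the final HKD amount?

HKD 3,546.34

NOK 4,200.00 ÷ 11.446 = GBP 366.94
GBP 366.94 × 24.544 = ZAR 9,006.18
ZAR 9,006.18 × 0.050387 = USD 453.79
USD 453.79 ÷ 0.12796 = HKD 3,546.34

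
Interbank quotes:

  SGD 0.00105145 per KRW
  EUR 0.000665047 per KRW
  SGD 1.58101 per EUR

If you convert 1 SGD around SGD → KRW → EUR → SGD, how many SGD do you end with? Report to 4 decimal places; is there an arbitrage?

1.0000 (no arbitrage)

Around SGD → KRW → EUR → SGD: 1 ÷ 0.00105145 × 0.000665047 × 1.58101 = 0.999996
Product ≈ 1 (deviation 0.000%, within rounding noise).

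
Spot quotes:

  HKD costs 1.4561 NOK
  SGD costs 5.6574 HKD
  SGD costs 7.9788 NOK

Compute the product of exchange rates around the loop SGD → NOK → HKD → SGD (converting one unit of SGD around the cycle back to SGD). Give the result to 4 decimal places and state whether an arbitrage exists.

0.9686 (arbitrage exists)

Around SGD → NOK → HKD → SGD: 1 × 7.9788 ÷ 1.4561 ÷ 5.6574 = 0.968567
Product < 1; profitable direction is SGD → HKD → NOK → SGD.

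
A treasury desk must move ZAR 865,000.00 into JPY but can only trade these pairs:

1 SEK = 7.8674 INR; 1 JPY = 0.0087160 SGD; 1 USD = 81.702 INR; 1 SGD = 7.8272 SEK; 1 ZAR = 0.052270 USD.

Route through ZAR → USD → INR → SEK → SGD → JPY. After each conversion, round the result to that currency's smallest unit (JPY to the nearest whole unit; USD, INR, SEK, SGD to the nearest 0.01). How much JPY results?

ZAR 865,000.00 × 0.052270 = USD 45,213.55
USD 45,213.55 × 81.702 = INR 3,694,037.46
INR 3,694,037.46 ÷ 7.8674 = SEK 469,537.26
SEK 469,537.26 ÷ 7.8272 = SGD 59,987.90
SGD 59,987.90 ÷ 0.0087160 = JPY 6,882,503

JPY 6,882,503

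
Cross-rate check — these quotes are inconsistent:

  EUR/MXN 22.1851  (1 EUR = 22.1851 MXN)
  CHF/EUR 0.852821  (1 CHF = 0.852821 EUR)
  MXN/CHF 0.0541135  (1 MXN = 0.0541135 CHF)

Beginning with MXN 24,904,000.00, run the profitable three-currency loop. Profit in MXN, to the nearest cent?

Profit: MXN 593,289.13

Profitable loop is MXN → CHF → EUR → MXN:
MXN 24,904,000.00 × 0.0541135 = CHF 1,347,642.60
CHF 1,347,642.60 × 0.852821 = EUR 1,149,297.91
EUR 1,149,297.91 × 22.1851 = MXN 25,497,289.13
Profit = MXN 25,497,289.13 − MXN 24,904,000.00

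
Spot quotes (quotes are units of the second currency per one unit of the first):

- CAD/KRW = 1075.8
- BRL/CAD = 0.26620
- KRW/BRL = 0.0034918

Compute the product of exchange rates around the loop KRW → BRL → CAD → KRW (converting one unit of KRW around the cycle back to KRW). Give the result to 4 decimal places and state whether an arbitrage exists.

1.0000 (no arbitrage)

Around KRW → BRL → CAD → KRW: 1 × 0.0034918 × 0.26620 × 1075.8 = 0.999975
Product ≈ 1 (deviation 0.003%, within rounding noise).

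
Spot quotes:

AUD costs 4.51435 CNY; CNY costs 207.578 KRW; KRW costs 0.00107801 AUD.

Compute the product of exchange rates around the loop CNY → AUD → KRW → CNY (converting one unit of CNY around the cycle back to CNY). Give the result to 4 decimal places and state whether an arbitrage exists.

Around CNY → AUD → KRW → CNY: 1 ÷ 4.51435 ÷ 0.00107801 ÷ 207.578 = 0.989921
Product < 1; profitable direction is CNY → KRW → AUD → CNY.

0.9899 (arbitrage exists)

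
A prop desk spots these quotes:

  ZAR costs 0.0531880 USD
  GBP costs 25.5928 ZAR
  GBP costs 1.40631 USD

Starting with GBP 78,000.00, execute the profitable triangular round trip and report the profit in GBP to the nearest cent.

Profitable loop is GBP → USD → ZAR → GBP:
GBP 78,000.00 × 1.40631 = USD 109,692.18
USD 109,692.18 ÷ 0.0531880 = ZAR 2,062,348.27
ZAR 2,062,348.27 ÷ 25.5928 = GBP 80,583.14
Profit = GBP 80,583.14 − GBP 78,000.00

Profit: GBP 2,583.14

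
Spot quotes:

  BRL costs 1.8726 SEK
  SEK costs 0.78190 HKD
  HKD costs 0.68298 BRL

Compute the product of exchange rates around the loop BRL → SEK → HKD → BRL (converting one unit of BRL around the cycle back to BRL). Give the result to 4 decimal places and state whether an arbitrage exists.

Around BRL → SEK → HKD → BRL: 1 × 1.8726 × 0.78190 × 0.68298 = 1.000010
Product ≈ 1 (deviation 0.001%, within rounding noise).

1.0000 (no arbitrage)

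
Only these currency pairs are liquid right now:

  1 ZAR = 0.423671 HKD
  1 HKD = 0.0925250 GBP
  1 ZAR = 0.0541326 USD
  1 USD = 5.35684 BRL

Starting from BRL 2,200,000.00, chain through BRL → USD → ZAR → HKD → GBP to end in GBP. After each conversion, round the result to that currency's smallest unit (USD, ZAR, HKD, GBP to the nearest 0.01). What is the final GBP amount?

GBP 297,401.36

BRL 2,200,000.00 ÷ 5.35684 = USD 410,689.88
USD 410,689.88 ÷ 0.0541326 = ZAR 7,586,738.49
ZAR 7,586,738.49 × 0.423671 = HKD 3,214,281.08
HKD 3,214,281.08 × 0.0925250 = GBP 297,401.36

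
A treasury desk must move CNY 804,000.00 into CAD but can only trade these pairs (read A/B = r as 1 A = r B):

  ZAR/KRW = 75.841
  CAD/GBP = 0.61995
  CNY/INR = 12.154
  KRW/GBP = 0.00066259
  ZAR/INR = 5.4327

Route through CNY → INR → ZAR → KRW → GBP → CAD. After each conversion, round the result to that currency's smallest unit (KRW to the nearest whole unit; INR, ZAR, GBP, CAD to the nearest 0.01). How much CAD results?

CAD 145,798.08

CNY 804,000.00 × 12.154 = INR 9,771,816.00
INR 9,771,816.00 ÷ 5.4327 = ZAR 1,798,703.41
ZAR 1,798,703.41 × 75.841 = KRW 136,415,465
KRW 136,415,465 × 0.00066259 = GBP 90,387.52
GBP 90,387.52 ÷ 0.61995 = CAD 145,798.08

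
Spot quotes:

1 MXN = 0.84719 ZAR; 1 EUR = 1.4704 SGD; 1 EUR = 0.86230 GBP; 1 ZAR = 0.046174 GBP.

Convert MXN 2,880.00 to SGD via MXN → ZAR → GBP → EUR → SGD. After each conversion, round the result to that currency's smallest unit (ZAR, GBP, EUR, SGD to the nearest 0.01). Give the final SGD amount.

MXN 2,880.00 × 0.84719 = ZAR 2,439.91
ZAR 2,439.91 × 0.046174 = GBP 112.66
GBP 112.66 ÷ 0.86230 = EUR 130.65
EUR 130.65 × 1.4704 = SGD 192.11

SGD 192.11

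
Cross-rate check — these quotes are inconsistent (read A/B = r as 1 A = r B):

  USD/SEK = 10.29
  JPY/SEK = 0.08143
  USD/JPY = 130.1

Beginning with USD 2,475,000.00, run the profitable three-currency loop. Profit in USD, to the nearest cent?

Profitable loop is USD → JPY → SEK → USD:
USD 2,475,000.00 × 130.1 = JPY 321,997,500
JPY 321,997,500 × 0.08143 = SEK 26,220,256.43
SEK 26,220,256.43 ÷ 10.29 = USD 2,548,129.88
Profit = USD 2,548,129.88 − USD 2,475,000.00

Profit: USD 73,129.88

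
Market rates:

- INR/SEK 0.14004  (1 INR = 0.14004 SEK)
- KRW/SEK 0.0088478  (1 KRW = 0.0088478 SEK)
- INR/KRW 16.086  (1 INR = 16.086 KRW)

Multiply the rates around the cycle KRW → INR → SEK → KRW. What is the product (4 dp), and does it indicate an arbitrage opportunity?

Around KRW → INR → SEK → KRW: 1 ÷ 16.086 × 0.14004 ÷ 0.0088478 = 0.983940
Product < 1; profitable direction is KRW → SEK → INR → KRW.

0.9839 (arbitrage exists)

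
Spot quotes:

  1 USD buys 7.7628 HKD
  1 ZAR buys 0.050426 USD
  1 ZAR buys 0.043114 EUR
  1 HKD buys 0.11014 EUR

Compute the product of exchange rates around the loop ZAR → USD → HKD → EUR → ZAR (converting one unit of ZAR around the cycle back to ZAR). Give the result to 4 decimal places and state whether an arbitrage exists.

Around ZAR → USD → HKD → EUR → ZAR: 1 × 0.050426 × 7.7628 × 0.11014 ÷ 0.043114 = 0.999999
Product ≈ 1 (deviation 0.000%, within rounding noise).

1.0000 (no arbitrage)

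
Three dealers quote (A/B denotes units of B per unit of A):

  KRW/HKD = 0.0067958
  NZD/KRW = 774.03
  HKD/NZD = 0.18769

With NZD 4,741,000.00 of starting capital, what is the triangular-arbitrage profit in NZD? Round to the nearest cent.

Profit: NZD 61,091.58

Profitable loop is NZD → HKD → KRW → NZD:
NZD 4,741,000.00 ÷ 0.18769 = HKD 25,259,736.80
HKD 25,259,736.80 ÷ 0.0067958 = KRW 3,716,962,948
KRW 3,716,962,948 ÷ 774.03 = NZD 4,802,091.58
Profit = NZD 4,802,091.58 − NZD 4,741,000.00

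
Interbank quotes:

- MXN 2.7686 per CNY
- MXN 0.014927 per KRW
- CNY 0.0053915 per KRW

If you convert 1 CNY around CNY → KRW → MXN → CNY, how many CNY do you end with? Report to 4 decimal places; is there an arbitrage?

Around CNY → KRW → MXN → CNY: 1 ÷ 0.0053915 × 0.014927 ÷ 2.7686 = 1.000006
Product ≈ 1 (deviation 0.001%, within rounding noise).

1.0000 (no arbitrage)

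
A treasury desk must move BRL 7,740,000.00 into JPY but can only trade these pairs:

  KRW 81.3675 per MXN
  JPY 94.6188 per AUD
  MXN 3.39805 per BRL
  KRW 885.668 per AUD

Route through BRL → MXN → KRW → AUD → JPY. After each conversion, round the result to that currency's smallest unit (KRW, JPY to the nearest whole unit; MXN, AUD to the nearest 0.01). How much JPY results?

JPY 228,627,349

BRL 7,740,000.00 × 3.39805 = MXN 26,300,907.00
MXN 26,300,907.00 × 81.3675 = KRW 2,140,039,050
KRW 2,140,039,050 ÷ 885.668 = AUD 2,416,299.39
AUD 2,416,299.39 × 94.6188 = JPY 228,627,349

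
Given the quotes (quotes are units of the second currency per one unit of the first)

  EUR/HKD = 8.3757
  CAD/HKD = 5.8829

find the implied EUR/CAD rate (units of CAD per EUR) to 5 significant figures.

1 EUR × 8.3757 = 8.3757 HKD
8.3757 HKD ÷ 5.8829 = 1.42374 CAD

EUR/CAD = 1.4237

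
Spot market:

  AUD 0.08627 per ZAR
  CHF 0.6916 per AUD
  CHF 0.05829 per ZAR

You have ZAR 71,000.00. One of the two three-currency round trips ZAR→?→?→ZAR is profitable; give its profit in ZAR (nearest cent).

Profitable loop is ZAR → AUD → CHF → ZAR:
ZAR 71,000.00 × 0.08627 = AUD 6,125.17
AUD 6,125.17 × 0.6916 = CHF 4,236.17
CHF 4,236.17 ÷ 0.05829 = ZAR 72,674.00
Profit = ZAR 72,674.00 − ZAR 71,000.00

Profit: ZAR 1,674.00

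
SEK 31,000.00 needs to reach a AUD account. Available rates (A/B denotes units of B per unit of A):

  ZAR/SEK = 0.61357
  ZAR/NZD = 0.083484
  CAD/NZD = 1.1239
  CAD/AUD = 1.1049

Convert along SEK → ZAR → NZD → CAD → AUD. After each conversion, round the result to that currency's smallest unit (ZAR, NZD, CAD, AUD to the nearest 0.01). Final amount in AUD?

AUD 4,146.63

SEK 31,000.00 ÷ 0.61357 = ZAR 50,523.98
ZAR 50,523.98 × 0.083484 = NZD 4,217.94
NZD 4,217.94 ÷ 1.1239 = CAD 3,752.95
CAD 3,752.95 × 1.1049 = AUD 4,146.63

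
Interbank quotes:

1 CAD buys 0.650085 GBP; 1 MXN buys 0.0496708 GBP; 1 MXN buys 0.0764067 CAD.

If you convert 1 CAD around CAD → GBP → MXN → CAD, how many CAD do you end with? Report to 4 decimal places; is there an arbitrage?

1.0000 (no arbitrage)

Around CAD → GBP → MXN → CAD: 1 × 0.650085 ÷ 0.0496708 × 0.0764067 = 1.000001
Product ≈ 1 (deviation 0.000%, within rounding noise).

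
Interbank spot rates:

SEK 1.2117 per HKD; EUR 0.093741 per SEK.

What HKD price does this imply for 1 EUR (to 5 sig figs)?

EUR/HKD = 8.8039

1 EUR ÷ 0.093741 = 10.6677 SEK
10.6677 SEK ÷ 1.2117 = 8.8039 HKD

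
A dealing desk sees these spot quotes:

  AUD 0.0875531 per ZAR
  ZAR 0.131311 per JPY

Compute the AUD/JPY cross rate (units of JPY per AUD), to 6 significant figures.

1 AUD ÷ 0.0875531 = 11.4216 ZAR
11.4216 ZAR ÷ 0.131311 = 86.9816 JPY

AUD/JPY = 86.9816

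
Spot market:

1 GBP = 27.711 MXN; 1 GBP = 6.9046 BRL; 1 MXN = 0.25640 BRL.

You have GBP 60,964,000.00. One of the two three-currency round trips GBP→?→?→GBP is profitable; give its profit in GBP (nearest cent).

Profitable loop is GBP → MXN → BRL → GBP:
GBP 60,964,000.00 × 27.711 = MXN 1,689,373,404.00
MXN 1,689,373,404.00 × 0.25640 = BRL 433,155,340.79
BRL 433,155,340.79 ÷ 6.9046 = GBP 62,734,313.47
Profit = GBP 62,734,313.47 − GBP 60,964,000.00

Profit: GBP 1,770,313.47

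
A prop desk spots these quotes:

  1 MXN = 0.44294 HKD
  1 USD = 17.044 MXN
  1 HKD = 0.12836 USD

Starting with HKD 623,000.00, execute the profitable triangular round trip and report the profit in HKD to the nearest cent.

Profitable loop is HKD → MXN → USD → HKD:
HKD 623,000.00 ÷ 0.44294 = MXN 1,406,511.04
MXN 1,406,511.04 ÷ 17.044 = USD 82,522.36
USD 82,522.36 ÷ 0.12836 = HKD 642,897.76
Profit = HKD 642,897.76 − HKD 623,000.00

Profit: HKD 19,897.76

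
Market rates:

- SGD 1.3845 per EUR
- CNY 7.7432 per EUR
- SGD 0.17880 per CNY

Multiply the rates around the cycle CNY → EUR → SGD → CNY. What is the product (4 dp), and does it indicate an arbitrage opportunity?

1.0000 (no arbitrage)

Around CNY → EUR → SGD → CNY: 1 ÷ 7.7432 × 1.3845 ÷ 0.17880 = 1.000011
Product ≈ 1 (deviation 0.001%, within rounding noise).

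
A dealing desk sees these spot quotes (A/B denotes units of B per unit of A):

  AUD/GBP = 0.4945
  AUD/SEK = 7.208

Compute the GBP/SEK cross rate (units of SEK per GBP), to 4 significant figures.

1 GBP ÷ 0.4945 = 2.02224 AUD
2.02224 AUD × 7.208 = 14.5763 SEK

GBP/SEK = 14.58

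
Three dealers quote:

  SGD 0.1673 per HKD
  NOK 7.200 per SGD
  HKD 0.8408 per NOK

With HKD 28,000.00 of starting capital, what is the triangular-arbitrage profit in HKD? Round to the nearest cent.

Profitable loop is HKD → SGD → NOK → HKD:
HKD 28,000.00 × 0.1673 = SGD 4,684.40
SGD 4,684.40 × 7.200 = NOK 33,727.68
NOK 33,727.68 × 0.8408 = HKD 28,358.23
Profit = HKD 28,358.23 − HKD 28,000.00

Profit: HKD 358.23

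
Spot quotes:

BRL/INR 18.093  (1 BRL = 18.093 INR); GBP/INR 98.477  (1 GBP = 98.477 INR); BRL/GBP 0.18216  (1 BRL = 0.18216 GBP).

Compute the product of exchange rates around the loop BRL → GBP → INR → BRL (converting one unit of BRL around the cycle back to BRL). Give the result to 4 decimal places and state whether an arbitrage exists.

Around BRL → GBP → INR → BRL: 1 × 0.18216 × 98.477 ÷ 18.093 = 0.991465
Product < 1; profitable direction is BRL → INR → GBP → BRL.

0.9915 (arbitrage exists)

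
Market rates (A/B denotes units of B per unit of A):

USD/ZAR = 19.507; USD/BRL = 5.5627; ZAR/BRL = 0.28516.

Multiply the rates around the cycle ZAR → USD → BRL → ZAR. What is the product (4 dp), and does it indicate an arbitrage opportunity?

1.0000 (no arbitrage)

Around ZAR → USD → BRL → ZAR: 1 ÷ 19.507 × 5.5627 ÷ 0.28516 = 1.000015
Product ≈ 1 (deviation 0.002%, within rounding noise).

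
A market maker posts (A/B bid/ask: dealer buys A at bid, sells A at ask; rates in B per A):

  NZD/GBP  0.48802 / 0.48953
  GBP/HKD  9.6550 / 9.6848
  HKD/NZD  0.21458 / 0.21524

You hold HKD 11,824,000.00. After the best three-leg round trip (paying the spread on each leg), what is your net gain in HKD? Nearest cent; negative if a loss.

Net profit: HKD 130,834.29

Best loop HKD → NZD → GBP → HKD:
HKD 11,824,000.00 × 0.21458 (sell HKD at bid) = NZD 2,537,193.92
NZD 2,537,193.92 × 0.48802 (sell NZD at bid) = GBP 1,238,201.38
GBP 1,238,201.38 × 9.6550 (sell GBP at bid) = HKD 11,954,834.29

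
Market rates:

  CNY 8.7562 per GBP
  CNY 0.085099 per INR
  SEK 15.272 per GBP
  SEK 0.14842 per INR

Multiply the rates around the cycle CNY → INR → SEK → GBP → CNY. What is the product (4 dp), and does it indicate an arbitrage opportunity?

Around CNY → INR → SEK → GBP → CNY: 1 ÷ 0.085099 × 0.14842 ÷ 15.272 × 8.7562 = 0.999972
Product ≈ 1 (deviation 0.003%, within rounding noise).

1.0000 (no arbitrage)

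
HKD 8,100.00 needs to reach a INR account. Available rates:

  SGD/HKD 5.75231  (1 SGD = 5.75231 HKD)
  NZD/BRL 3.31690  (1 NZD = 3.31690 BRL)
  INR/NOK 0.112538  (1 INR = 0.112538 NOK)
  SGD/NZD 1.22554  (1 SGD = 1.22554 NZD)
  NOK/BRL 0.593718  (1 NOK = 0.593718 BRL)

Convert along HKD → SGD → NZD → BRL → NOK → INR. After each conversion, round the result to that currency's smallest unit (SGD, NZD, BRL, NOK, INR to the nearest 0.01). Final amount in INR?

INR 85,668.93

HKD 8,100.00 ÷ 5.75231 = SGD 1,408.13
SGD 1,408.13 × 1.22554 = NZD 1,725.72
NZD 1,725.72 × 3.31690 = BRL 5,724.04
BRL 5,724.04 ÷ 0.593718 = NOK 9,641.01
NOK 9,641.01 ÷ 0.112538 = INR 85,668.93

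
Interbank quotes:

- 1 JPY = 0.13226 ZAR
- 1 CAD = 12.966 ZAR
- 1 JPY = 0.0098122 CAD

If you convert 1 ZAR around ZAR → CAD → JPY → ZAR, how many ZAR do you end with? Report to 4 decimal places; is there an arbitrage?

Around ZAR → CAD → JPY → ZAR: 1 ÷ 12.966 ÷ 0.0098122 × 0.13226 = 1.039576
Product > 1; profitable direction is ZAR → CAD → JPY → ZAR.

1.0396 (arbitrage exists)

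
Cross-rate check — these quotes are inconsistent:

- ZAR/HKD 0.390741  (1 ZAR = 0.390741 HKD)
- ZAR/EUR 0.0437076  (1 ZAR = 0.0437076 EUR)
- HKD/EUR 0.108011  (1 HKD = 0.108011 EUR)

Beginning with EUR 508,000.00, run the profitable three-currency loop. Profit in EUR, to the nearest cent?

Profit: EUR 18,094.43

Profitable loop is EUR → HKD → ZAR → EUR:
EUR 508,000.00 ÷ 0.108011 = HKD 4,703,224.67
HKD 4,703,224.67 ÷ 0.390741 = ZAR 12,036,680.75
ZAR 12,036,680.75 × 0.0437076 = EUR 526,094.43
Profit = EUR 526,094.43 − EUR 508,000.00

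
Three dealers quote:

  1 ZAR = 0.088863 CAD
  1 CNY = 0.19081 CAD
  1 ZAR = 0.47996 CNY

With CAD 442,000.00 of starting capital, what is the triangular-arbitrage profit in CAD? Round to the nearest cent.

Profit: CAD 13,520.03

Profitable loop is CAD → ZAR → CNY → CAD:
CAD 442,000.00 ÷ 0.088863 = ZAR 4,973,948.66
ZAR 4,973,948.66 × 0.47996 = CNY 2,387,296.40
CNY 2,387,296.40 × 0.19081 = CAD 455,520.03
Profit = CAD 455,520.03 − CAD 442,000.00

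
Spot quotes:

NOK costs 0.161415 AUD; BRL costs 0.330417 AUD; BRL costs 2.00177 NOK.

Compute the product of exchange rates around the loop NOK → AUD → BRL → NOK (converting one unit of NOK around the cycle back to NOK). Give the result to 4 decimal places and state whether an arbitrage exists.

Around NOK → AUD → BRL → NOK: 1 × 0.161415 ÷ 0.330417 × 2.00177 = 0.977903
Product < 1; profitable direction is NOK → BRL → AUD → NOK.

0.9779 (arbitrage exists)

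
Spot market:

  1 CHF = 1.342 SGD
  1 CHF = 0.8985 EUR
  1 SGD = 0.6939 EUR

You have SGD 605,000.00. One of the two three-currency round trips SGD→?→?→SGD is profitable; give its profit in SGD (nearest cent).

Profitable loop is SGD → EUR → CHF → SGD:
SGD 605,000.00 × 0.6939 = EUR 419,809.50
EUR 419,809.50 ÷ 0.8985 = CHF 467,233.72
CHF 467,233.72 × 1.342 = SGD 627,027.66
Profit = SGD 627,027.66 − SGD 605,000.00

Profit: SGD 22,027.66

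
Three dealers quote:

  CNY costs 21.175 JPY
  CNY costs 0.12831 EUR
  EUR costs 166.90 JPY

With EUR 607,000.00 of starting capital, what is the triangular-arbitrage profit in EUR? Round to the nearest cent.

Profitable loop is EUR → JPY → CNY → EUR:
EUR 607,000.00 × 166.90 = JPY 101,308,300
JPY 101,308,300 ÷ 21.175 = CNY 4,784,335.30
CNY 4,784,335.30 × 0.12831 = EUR 613,878.06
Profit = EUR 613,878.06 − EUR 607,000.00

Profit: EUR 6,878.06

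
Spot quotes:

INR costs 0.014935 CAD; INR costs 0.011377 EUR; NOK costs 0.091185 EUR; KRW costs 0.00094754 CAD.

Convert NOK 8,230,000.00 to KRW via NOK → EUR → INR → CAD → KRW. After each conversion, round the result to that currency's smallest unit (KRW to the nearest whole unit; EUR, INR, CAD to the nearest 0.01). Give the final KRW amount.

NOK 8,230,000.00 × 0.091185 = EUR 750,452.55
EUR 750,452.55 ÷ 0.011377 = INR 65,962,252.79
INR 65,962,252.79 × 0.014935 = CAD 985,146.25
CAD 985,146.25 ÷ 0.00094754 = KRW 1,039,688,298

KRW 1,039,688,298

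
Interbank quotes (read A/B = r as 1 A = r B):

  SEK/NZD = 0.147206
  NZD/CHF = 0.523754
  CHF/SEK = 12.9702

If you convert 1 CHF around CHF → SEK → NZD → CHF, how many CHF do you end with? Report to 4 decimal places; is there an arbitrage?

Around CHF → SEK → NZD → CHF: 1 × 12.9702 × 0.147206 × 0.523754 = 0.999999
Product ≈ 1 (deviation 0.000%, within rounding noise).

1.0000 (no arbitrage)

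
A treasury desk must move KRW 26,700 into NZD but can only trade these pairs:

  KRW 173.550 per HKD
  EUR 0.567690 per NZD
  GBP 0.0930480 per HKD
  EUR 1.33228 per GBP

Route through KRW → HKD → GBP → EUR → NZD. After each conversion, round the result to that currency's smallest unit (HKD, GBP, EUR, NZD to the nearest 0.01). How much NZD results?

NZD 33.61

KRW 26,700 ÷ 173.550 = HKD 153.85
HKD 153.85 × 0.0930480 = GBP 14.32
GBP 14.32 × 1.33228 = EUR 19.08
EUR 19.08 ÷ 0.567690 = NZD 33.61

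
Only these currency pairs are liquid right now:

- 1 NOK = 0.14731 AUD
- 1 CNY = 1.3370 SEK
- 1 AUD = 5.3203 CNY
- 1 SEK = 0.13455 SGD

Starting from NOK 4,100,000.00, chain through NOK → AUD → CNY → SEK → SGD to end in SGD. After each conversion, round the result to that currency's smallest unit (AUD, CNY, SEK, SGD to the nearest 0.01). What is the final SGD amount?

SGD 578,052.54

NOK 4,100,000.00 × 0.14731 = AUD 603,971.00
AUD 603,971.00 × 5.3203 = CNY 3,213,306.91
CNY 3,213,306.91 × 1.3370 = SEK 4,296,191.34
SEK 4,296,191.34 × 0.13455 = SGD 578,052.54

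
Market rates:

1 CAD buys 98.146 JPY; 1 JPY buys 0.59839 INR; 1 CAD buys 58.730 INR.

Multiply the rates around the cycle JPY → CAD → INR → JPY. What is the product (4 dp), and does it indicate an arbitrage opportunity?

1.0000 (no arbitrage)

Around JPY → CAD → INR → JPY: 1 ÷ 98.146 × 58.730 ÷ 0.59839 = 1.000007
Product ≈ 1 (deviation 0.001%, within rounding noise).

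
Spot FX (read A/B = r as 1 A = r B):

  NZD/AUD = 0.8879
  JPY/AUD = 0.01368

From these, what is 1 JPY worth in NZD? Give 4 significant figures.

1 JPY × 0.01368 = 0.01368 AUD
0.01368 AUD ÷ 0.8879 = 0.0154071 NZD

JPY/NZD = 0.01541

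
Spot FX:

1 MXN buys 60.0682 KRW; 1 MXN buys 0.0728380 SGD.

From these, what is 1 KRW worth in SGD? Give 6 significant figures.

1 KRW ÷ 60.0682 = 0.0166477 MXN
0.0166477 MXN × 0.0728380 = 0.00121259 SGD

KRW/SGD = 0.00121259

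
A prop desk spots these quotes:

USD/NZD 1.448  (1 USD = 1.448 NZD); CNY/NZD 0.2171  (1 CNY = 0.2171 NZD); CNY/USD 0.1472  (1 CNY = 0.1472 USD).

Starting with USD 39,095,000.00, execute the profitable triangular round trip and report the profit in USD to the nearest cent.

Profit: USD 725,312.97

Profitable loop is USD → CNY → NZD → USD:
USD 39,095,000.00 ÷ 0.1472 = CNY 265,591,032.61
CNY 265,591,032.61 × 0.2171 = NZD 57,659,813.18
NZD 57,659,813.18 ÷ 1.448 = USD 39,820,312.97
Profit = USD 39,820,312.97 − USD 39,095,000.00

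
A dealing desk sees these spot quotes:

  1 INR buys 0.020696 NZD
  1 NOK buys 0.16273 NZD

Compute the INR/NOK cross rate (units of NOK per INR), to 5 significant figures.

1 INR × 0.020696 = 0.020696 NZD
0.020696 NZD ÷ 0.16273 = 0.12718 NOK

INR/NOK = 0.12718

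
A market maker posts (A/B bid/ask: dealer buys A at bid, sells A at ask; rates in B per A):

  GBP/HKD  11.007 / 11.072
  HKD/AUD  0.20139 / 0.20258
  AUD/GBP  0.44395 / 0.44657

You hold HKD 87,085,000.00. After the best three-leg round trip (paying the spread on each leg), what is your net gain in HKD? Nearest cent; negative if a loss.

Best loop HKD → GBP → AUD → HKD:
HKD 87,085,000.00 ÷ 11.072 (buy GBP at ask) = GBP 7,865,335.98
GBP 7,865,335.98 ÷ 0.44657 (buy AUD at ask) = AUD 17,612,772.87
AUD 17,612,772.87 ÷ 0.20258 (buy HKD at ask) = HKD 86,942,308.59

Net result: HKD -142,691.41 (no profitable arbitrage after spreads)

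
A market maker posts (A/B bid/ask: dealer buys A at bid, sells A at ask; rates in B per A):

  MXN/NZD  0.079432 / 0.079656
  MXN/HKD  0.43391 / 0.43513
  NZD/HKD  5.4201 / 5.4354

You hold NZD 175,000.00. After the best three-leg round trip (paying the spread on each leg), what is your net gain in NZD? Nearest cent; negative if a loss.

Best loop NZD → MXN → HKD → NZD:
NZD 175,000.00 ÷ 0.079656 (buy MXN at ask) = MXN 2,196,946.87
MXN 2,196,946.87 × 0.43391 (sell MXN at bid) = HKD 953,277.22
HKD 953,277.22 ÷ 5.4354 (buy NZD at ask) = NZD 175,383.08

Net profit: NZD 383.08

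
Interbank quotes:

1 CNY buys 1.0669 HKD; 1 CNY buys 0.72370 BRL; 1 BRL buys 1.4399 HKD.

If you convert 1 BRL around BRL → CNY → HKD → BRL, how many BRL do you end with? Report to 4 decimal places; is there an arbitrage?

1.0238 (arbitrage exists)

Around BRL → CNY → HKD → BRL: 1 ÷ 0.72370 × 1.0669 ÷ 1.4399 = 1.023842
Product > 1; profitable direction is BRL → CNY → HKD → BRL.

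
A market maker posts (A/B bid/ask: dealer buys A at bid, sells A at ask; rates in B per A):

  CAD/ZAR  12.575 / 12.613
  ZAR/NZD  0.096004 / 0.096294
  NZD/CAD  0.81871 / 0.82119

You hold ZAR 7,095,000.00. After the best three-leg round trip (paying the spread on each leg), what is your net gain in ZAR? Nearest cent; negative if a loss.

Net profit: ZAR 18,627.57

Best loop ZAR → CAD → NZD → ZAR:
ZAR 7,095,000.00 ÷ 12.613 (buy CAD at ask) = CAD 562,514.87
CAD 562,514.87 ÷ 0.82119 (buy NZD at ask) = NZD 684,999.65
NZD 684,999.65 ÷ 0.096294 (buy ZAR at ask) = ZAR 7,113,627.57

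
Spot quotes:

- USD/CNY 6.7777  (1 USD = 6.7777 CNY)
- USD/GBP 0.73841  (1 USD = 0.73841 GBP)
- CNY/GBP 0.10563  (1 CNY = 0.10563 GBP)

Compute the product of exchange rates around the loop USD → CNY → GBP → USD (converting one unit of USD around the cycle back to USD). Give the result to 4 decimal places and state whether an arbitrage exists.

0.9696 (arbitrage exists)

Around USD → CNY → GBP → USD: 1 × 6.7777 × 0.10563 ÷ 0.73841 = 0.969554
Product < 1; profitable direction is USD → GBP → CNY → USD.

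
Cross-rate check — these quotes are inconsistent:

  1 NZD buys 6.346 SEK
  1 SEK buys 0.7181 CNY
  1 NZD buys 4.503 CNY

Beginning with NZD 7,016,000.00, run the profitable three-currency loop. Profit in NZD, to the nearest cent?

Profit: NZD 84,233.44

Profitable loop is NZD → SEK → CNY → NZD:
NZD 7,016,000.00 × 6.346 = SEK 44,523,536.00
SEK 44,523,536.00 × 0.7181 = CNY 31,972,351.20
CNY 31,972,351.20 ÷ 4.503 = NZD 7,100,233.44
Profit = NZD 7,100,233.44 − NZD 7,016,000.00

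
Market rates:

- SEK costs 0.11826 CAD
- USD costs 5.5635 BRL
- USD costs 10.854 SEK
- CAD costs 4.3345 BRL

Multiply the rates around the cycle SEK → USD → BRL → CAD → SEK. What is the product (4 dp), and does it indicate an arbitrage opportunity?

1.0000 (no arbitrage)

Around SEK → USD → BRL → CAD → SEK: 1 ÷ 10.854 × 5.5635 ÷ 4.3345 ÷ 0.11826 = 0.999957
Product ≈ 1 (deviation 0.004%, within rounding noise).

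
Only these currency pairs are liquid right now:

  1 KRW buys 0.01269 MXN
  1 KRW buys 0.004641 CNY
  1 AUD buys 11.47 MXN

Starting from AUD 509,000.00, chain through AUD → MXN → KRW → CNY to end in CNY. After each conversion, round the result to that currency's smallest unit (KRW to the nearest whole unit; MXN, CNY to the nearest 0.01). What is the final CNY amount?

AUD 509,000.00 × 11.47 = MXN 5,838,230.00
MXN 5,838,230.00 ÷ 0.01269 = KRW 460,065,406
KRW 460,065,406 × 0.004641 = CNY 2,135,163.55

CNY 2,135,163.55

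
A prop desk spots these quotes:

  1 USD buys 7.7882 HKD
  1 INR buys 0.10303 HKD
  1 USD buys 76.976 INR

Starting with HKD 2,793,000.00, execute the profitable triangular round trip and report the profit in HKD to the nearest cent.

Profitable loop is HKD → USD → INR → HKD:
HKD 2,793,000.00 ÷ 7.7882 = USD 358,619.45
USD 358,619.45 × 76.976 = INR 27,605,090.78
INR 27,605,090.78 × 0.10303 = HKD 2,844,152.50
Profit = HKD 2,844,152.50 − HKD 2,793,000.00

Profit: HKD 51,152.50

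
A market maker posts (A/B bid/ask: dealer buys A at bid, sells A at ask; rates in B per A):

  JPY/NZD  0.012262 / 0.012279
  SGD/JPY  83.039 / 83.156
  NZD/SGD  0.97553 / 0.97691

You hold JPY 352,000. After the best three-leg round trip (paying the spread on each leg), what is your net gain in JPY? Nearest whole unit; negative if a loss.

Net profit: JPY 884

Best loop JPY → SGD → NZD → JPY:
JPY 352,000 ÷ 83.156 (buy SGD at ask) = SGD 4,233.01
SGD 4,233.01 ÷ 0.97691 (buy NZD at ask) = NZD 4,333.06
NZD 4,333.06 ÷ 0.012279 (buy JPY at ask) = JPY 352,884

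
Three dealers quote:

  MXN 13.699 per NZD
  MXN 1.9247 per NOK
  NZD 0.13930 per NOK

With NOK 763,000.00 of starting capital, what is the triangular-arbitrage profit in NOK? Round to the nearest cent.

Profitable loop is NOK → MXN → NZD → NOK:
NOK 763,000.00 × 1.9247 = MXN 1,468,546.10
MXN 1,468,546.10 ÷ 13.699 = NZD 107,200.97
NZD 107,200.97 ÷ 0.13930 = NOK 769,569.07
Profit = NOK 769,569.07 − NOK 763,000.00

Profit: NOK 6,569.07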